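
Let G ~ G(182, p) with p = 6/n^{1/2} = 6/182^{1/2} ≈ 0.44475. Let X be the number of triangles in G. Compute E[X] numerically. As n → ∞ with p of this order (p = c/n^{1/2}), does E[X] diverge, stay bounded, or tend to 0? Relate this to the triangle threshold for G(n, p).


Number of potential triangles: C(182, 3) = 988260.
Each occurs with probability p³ ≈ (0.44475)³ ≈ 8.7972446e-02.
By linearity: E[X] = C(182, 3)·p³ ≈ 988260 · 8.7972446e-02 ≈ 86939.64985.
Since α = 1/2 < 1, p = c/n^{1/2} ≫ 1/n is above the triangle threshold p ~ 1/n. Asymptotically E[X] ~ (c³/6)·n^{3(1−α)} = (6³/6)·n^{1.5} → ∞; triangles are abundant w.h.p.

E[X] ≈ 86939.64985; in regime p = Θ(1/n^{1/2}) E[X] diverges (above the triangle threshold p ~ 1/n).


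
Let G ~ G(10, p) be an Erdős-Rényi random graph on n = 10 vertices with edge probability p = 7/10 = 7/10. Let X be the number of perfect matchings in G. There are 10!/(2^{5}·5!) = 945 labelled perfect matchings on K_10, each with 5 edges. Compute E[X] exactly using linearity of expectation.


K_10 has 10!/(2^{5}·5!) = 945 labelled perfect matchings.
For each such perfect matching H, let X_H = 1 if all 5 edges of H are present in G. Then P[X_H = 1] = p^{5} = (7/10)^{5} = 16807/100000.
By linearity of expectation: E[X] = Σ_H E[X_H] = 945 · p^{5} = 945 · 16807/100000 = 3176523/20000.
Numerically: E[X] ≈ 158.8.

E[X] = 945 · (7/10)^{5} = 3176523/20000 ≈ 158.8.


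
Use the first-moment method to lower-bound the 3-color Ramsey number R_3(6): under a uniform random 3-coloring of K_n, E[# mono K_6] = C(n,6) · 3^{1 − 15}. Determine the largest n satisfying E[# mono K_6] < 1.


We need C(n, 6) · 3^{1 − 15} < 1, i.e. C(n, 6) < 3^{15 − 1} = 4782969.
Check values of n near the boundary:
  n = 37: C(37, 6) = 2324784; 2324784 < 4782969? YES
  n = 38: C(38, 6) = 2760681; 2760681 < 4782969? YES
  n = 39: C(39, 6) = 3262623; 3262623 < 4782969? YES
  n = 40: C(40, 6) = 3838380; 3838380 < 4782969? YES
  n = 41: C(41, 6) = 4496388; 4496388 < 4782969? YES
  n = 42: C(42, 6) = 5245786; 5245786 < 4782969? NO
  n = 43: C(43, 6) = 6096454; 6096454 < 4782969? NO
  n = 44: C(44, 6) = 7059052; 7059052 < 4782969? NO
The largest n with C(n, 6) < 4782969 is n = 41 (where E[X] = 1498796/1594323 ≈ 0.9401). Hence R_3(6) > 41, i.e. R_3(6) ≥ 42.

Largest n = 41; hence R_3(6) > 41.


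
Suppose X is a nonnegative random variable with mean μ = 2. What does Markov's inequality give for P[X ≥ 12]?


μ = E[X] = 2, a = 12.
Markov: P[X ≥ 12] ≤ μ/a = (2)/12 = 1/6.
Numerically: ≈ 0.1667.
(Since a = 12 > μ = 2.0000, the bound 1/6 is < 1 and informative.)

P[X ≥ 12] ≤ 1/6 ≈ 0.1667.


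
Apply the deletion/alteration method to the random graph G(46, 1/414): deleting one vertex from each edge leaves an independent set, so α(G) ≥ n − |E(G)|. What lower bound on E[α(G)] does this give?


E[|E(G)|] = C(46, 2)·p = 1035 · (1/414) = 5/2.
E[α(G)] ≥ n − E[|E(G)|] = 46 − 5/2 = 87/2.
Numerically: ≈ 43.500000.
(This is only a lower bound; the true E[α(G)] may be larger.)

E[α(G)] ≥ 87/2 ≈ 43.500000.


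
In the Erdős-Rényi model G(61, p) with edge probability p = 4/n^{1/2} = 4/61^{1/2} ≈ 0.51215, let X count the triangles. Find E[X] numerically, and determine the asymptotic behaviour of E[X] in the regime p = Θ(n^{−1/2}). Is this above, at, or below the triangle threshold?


Number of potential triangles: C(61, 3) = 35990.
Each occurs with probability p³ ≈ (0.51215)³ ≈ 1.3433378e-01.
By linearity: E[X] = C(61, 3)·p³ ≈ 35990 · 1.3433378e-01 ≈ 4834.67259.
Since α = 1/2 < 1, p = c/n^{1/2} ≫ 1/n is above the triangle threshold p ~ 1/n. Asymptotically E[X] ~ (c³/6)·n^{3(1−α)} = (4³/6)·n^{1.5} → ∞; triangles are abundant w.h.p.

E[X] ≈ 4834.67259; in regime p = Θ(1/n^{1/2}) E[X] diverges (above the triangle threshold p ~ 1/n).


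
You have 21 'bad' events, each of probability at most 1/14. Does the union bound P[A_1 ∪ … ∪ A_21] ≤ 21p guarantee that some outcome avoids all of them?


Union bound: P[∪_{i=1}^{21} A_i] ≤ Σ_i P[A_i] ≤ 21·p = 21·(1/14) = 3/2.
Numerically: 3/2 ≈ 1.500.
Is 3/2 < 1? NO.
Since the bound 3/2 is ≥ 1, the union bound is uninformative here; it does NOT by itself certify existence.

21·p = 3/2 ≈ 1.500; existence NOT certified by the union bound.


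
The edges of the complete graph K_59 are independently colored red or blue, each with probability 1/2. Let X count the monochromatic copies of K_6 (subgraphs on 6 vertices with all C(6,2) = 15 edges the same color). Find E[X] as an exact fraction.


Let X = Σ_S X_S over the C(59, 6) = 45057474 subsets S of size 6, where X_S = 1 if the K_6 on S is monochromatic.
For a fixed S, the K_6 on S has C(6, 2) = 15 edges. P[all 15 edges red] = (1/2)^15, and likewise for blue, so P[monochromatic] = 2·(1/2)^15 = 2^{1 − 15} = 1/16384.
Summing: E[X] = C(59, 6) · 2^{1 − 15} = 45057474 · 1/16384 = 22528737/8192.
Numerically: E[X] ≈ 2750.090.

E[X] = C(59,6)·2^(1−C(6,2)) = 22528737/8192 ≈ 2750.090.


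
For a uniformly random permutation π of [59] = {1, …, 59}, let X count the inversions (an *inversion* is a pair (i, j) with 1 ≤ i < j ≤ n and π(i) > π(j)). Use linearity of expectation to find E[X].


Write X = Σ X_I over the C(59, 2) = 1711 pairs i < j, with X_I the indicator of one inversion.
There are 1711 indicators.
For each fixed pair i < j, the values π(i) and π(j) are two distinct elements of {1, …, 59} in uniformly random order; by symmetry P[π(i) > π(j)] = 1/2.
By linearity: E[X] = 1711 · (1/2) = C(59, 2) · (1/2) = 1711/2 = 1711/2 ≈ 855.5000.

E[X] = 1711/2 = 855.5000.


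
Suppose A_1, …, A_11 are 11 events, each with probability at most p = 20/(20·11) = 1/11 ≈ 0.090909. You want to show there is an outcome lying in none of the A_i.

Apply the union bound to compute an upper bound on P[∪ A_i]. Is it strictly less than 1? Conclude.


Union bound: P[∪_{i=1}^{11} A_i] ≤ Σ_i P[A_i] ≤ 11·p = 11·(1/11) = 1.
Numerically: 1 ≈ 1.000000.
Is 1 < 1? NO.
Since the bound 1 is ≥ 1, the union bound is uninformative here; it does NOT by itself certify existence.

11·p = 1 ≈ 1.000000; existence NOT certified by the union bound.


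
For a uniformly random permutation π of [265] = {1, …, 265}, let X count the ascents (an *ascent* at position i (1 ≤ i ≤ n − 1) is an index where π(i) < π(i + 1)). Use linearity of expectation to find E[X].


Write X = Σ X_I over i = 1, …, 264, with X_I the indicator of one ascent.
There are 264 indicators.
For each fixed i, the pair (π(i), π(i+1)) is a uniformly random ordered pair of distinct values from {1, …, 265}; by symmetry P[π(i) < π(i+1)] = 1/2.
By linearity: E[X] = 264 · (1/2) = (265 − 1) · (1/2) = 132 ≈ 132.000000.

E[X] = 132 = 132.000000.


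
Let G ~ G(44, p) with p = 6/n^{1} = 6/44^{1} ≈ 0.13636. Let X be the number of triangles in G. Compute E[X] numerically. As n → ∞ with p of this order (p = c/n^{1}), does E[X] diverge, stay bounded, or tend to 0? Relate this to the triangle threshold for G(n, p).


Number of potential triangles: C(44, 3) = 13244.
Each occurs with probability p³ ≈ (0.13636)³ ≈ 2.5356875e-03.
By linearity: E[X] = C(44, 3)·p³ ≈ 13244 · 2.5356875e-03 ≈ 33.58264.
Here α = 1, so p = 6/n is exactly at the triangle threshold p ~ 1/n. Asymptotically E[X] → c³/6 = 6³/6 = 36 ≈ 36.00000, a bounded constant. In this regime the triangle count is asymptotically Poisson(c³/6).

E[X] ≈ 33.58264; in regime p = Θ(1/n^{1}) E[X] stays bounded (at the triangle threshold p ~ 1/n).


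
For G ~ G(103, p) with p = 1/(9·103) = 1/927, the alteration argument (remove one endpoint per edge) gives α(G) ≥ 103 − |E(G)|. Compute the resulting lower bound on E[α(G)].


E[|E(G)|] = C(103, 2)·p = 5253 · (1/927) = 17/3.
E[α(G)] ≥ n − E[|E(G)|] = 103 − 17/3 = 292/3.
Numerically: ≈ 97.33333.
(This is only a lower bound; the true E[α(G)] may be larger.)

E[α(G)] ≥ 292/3 ≈ 97.33333.


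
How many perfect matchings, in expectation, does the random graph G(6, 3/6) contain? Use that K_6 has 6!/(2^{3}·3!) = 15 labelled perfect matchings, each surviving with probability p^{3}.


K_6 has 6!/(2^{3}·3!) = 15 labelled perfect matchings.
For each such perfect matching H, let X_H = 1 if all 3 edges of H are present in G. Then P[X_H = 1] = p^{3} = (1/2)^{3} = 1/8.
Summing the indicators: E[X] = Σ_H E[X_H] = 15 · p^{3} = 15 · 1/8 = 15/8.
Numerically: E[X] ≈ 1.88.

E[X] = 15 · (1/2)^{3} = 15/8 ≈ 1.88.


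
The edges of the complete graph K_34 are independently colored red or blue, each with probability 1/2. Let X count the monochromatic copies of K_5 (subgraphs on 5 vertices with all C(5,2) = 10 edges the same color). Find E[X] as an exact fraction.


Let X = Σ_S X_S over the C(34, 5) = 278256 subsets S of size 5, where X_S = 1 if the K_5 on S is monochromatic.
For a fixed S, the K_5 on S has C(5, 2) = 10 edges. P[all 10 edges red] = (1/2)^10, and likewise for blue, so P[monochromatic] = 2·(1/2)^10 = 2^{1 − 10} = 1/512.
Summing: E[X] = C(34, 5) · 2^{1 − 10} = 278256 · 1/512 = 17391/32.
Numerically: E[X] ≈ 543.4688.

E[X] = C(34,5)·2^(1−C(5,2)) = 17391/32 ≈ 543.4688.


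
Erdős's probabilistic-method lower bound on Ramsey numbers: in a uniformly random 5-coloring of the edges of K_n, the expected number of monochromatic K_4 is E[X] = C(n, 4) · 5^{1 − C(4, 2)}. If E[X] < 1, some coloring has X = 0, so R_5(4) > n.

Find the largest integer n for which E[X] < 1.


We need C(n, 4) · 5^{1 − 6} < 1, i.e. C(n, 4) < 5^{6 − 1} = 3125.
Check values of n near the boundary:
  n = 12: C(12, 4) = 495; 495 < 3125? YES
  n = 13: C(13, 4) = 715; 715 < 3125? YES
  n = 14: C(14, 4) = 1001; 1001 < 3125? YES
  n = 15: C(15, 4) = 1365; 1365 < 3125? YES
  n = 16: C(16, 4) = 1820; 1820 < 3125? YES
  n = 17: C(17, 4) = 2380; 2380 < 3125? YES
  n = 18: C(18, 4) = 3060; 3060 < 3125? YES
  n = 19: C(19, 4) = 3876; 3876 < 3125? NO
  n = 20: C(20, 4) = 4845; 4845 < 3125? NO
The largest n with C(n, 4) < 3125 is n = 18 (where E[X] = 612/625 ≈ 0.979). Hence R_5(4) > 18, i.e. R_5(4) ≥ 19.

Largest n = 18; hence R_5(4) > 18.


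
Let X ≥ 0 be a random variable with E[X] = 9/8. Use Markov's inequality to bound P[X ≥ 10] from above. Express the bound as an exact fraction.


μ = E[X] = 9/8, a = 10.
Markov: P[X ≥ 10] ≤ μ/a = (9/8)/10 = 9/80.
Numerically: ≈ 0.112500.
(Since a = 10 > μ = 1.125000, the bound 9/80 is < 1 and informative.)

P[X ≥ 10] ≤ 9/80 ≈ 0.112500.


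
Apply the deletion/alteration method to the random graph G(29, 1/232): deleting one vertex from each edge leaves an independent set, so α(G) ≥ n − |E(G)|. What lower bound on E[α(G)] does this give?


E[|E(G)|] = C(29, 2)·p = 406 · (1/232) = 7/4.
E[α(G)] ≥ n − E[|E(G)|] = 29 − 7/4 = 109/4.
Numerically: ≈ 27.250.
(This is only a lower bound; the true E[α(G)] may be larger.)

E[α(G)] ≥ 109/4 ≈ 27.250.


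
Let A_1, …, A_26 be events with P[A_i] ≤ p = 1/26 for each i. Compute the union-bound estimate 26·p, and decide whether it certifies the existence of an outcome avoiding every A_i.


Union bound: P[∪_{i=1}^{26} A_i] ≤ Σ_i P[A_i] ≤ 26·p = 26·(1/26) = 1.
Numerically: 1 ≈ 1.000000.
Is 1 < 1? NO.
Since the bound 1 is ≥ 1, the union bound is uninformative here; it does NOT by itself certify existence.

26·p = 1 ≈ 1.000000; existence NOT certified by the union bound.


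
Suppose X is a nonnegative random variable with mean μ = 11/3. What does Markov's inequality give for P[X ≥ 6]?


μ = E[X] = 11/3, a = 6.
Markov: P[X ≥ 6] ≤ μ/a = (11/3)/6 = 11/18.
Numerically: ≈ 0.61111.
(Since a = 6 > μ = 3.66667, the bound 11/18 is < 1 and informative.)

P[X ≥ 6] ≤ 11/18 ≈ 0.61111.


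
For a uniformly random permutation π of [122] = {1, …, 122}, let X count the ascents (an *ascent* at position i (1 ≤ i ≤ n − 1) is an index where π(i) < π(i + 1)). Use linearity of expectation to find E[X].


Write X = Σ X_I over i = 1, …, 121, with X_I the indicator of one ascent.
There are 121 indicators.
For each fixed i, the pair (π(i), π(i+1)) is a uniformly random ordered pair of distinct values from {1, …, 122}; by symmetry P[π(i) < π(i+1)] = 1/2.
By linearity: E[X] = 121 · (1/2) = (122 − 1) · (1/2) = 121/2 ≈ 60.500.

E[X] = 121/2 = 60.500.


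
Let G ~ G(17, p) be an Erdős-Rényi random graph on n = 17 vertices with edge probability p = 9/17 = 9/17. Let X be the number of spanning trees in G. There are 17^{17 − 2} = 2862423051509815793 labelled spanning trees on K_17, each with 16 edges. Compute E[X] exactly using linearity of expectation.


K_17 has 17^{17 − 2} = 2862423051509815793 labelled spanning trees.
For each such spanning tree H, let X_H = 1 if all 16 edges of H are present in G. Then P[X_H = 1] = p^{16} = (9/17)^{16} = 1853020188851841/48661191875666868481.
By linearity of expectation: E[X] = Σ_H E[X_H] = 2862423051509815793 · p^{16} = 2862423051509815793 · 1853020188851841/48661191875666868481 = 1853020188851841/17.
Numerically: E[X] ≈ 1.09001e+14.

E[X] = 2862423051509815793 · (9/17)^{16} = 1853020188851841/17 ≈ 1.09001e+14.


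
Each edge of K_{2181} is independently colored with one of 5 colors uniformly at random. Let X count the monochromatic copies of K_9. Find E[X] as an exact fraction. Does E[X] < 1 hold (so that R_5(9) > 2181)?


E[X] = C(2181, 9) · 5^{1 − 36} = 3026635205263909847920400 · 5^{−35} = 3026635205263909847920400/2910383045673370361328125.
As a reduced fraction: E[X] = 121065408210556393916816/116415321826934814453125 ≈ 1.039944.
Is E[X] < 1? NO.
Since E[X] ≥ 1, the first-moment bound is inconclusive at n = 2181; it does NOT by itself certify R_5(9) > 2181.

E[X] = 121065408210556393916816/116415321826934814453125 ≈ 1.039944; E[X] ≥ 1; first-moment method inconclusive here.


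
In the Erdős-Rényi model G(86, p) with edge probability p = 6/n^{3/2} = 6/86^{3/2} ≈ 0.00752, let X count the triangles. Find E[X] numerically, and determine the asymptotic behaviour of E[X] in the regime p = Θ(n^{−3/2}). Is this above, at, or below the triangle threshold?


Number of potential triangles: C(86, 3) = 102340.
Each occurs with probability p³ ≈ (0.00752)³ ≈ 4.25805e-07.
By linearity: E[X] = C(86, 3)·p³ ≈ 102340 · 4.25805e-07 ≈ 0.044.
Since α = 3/2 > 1, p = c/n^{3/2} = o(1/n) is below the triangle threshold p ~ 1/n. Asymptotically E[X] ~ (c³/6)·n^{3(1−α)} = (6³/6)·n^{-1.5} → 0, so by Markov's inequality G has no triangles w.h.p.

E[X] ≈ 0.044; in regime p = Θ(1/n^{3/2}) E[X] tends to 0 (below the triangle threshold p ~ 1/n).


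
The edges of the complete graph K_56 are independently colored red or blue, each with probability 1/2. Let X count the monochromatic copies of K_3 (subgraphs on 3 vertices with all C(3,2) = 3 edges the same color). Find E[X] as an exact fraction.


Let X = Σ_S X_S over the C(56, 3) = 27720 subsets S of size 3, where X_S = 1 if the K_3 on S is monochromatic.
For a fixed S, the K_3 on S has C(3, 2) = 3 edges. P[all 3 edges red] = (1/2)^3, and likewise for blue, so P[monochromatic] = 2·(1/2)^3 = 2^{1 − 3} = 1/4.
Summing: E[X] = C(56, 3) · 2^{1 − 3} = 27720 · 1/4 = 6930.
Numerically: E[X] ≈ 6930.0000.

E[X] = C(56,3)·2^(1−C(3,2)) = 6930 ≈ 6930.0000.


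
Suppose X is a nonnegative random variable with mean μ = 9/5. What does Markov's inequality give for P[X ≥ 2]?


μ = E[X] = 9/5, a = 2.
Markov: P[X ≥ 2] ≤ μ/a = (9/5)/2 = 9/10.
Numerically: ≈ 0.9000.
(Since a = 2 > μ = 1.8000, the bound 9/10 is < 1 and informative.)

P[X ≥ 2] ≤ 9/10 ≈ 0.9000.


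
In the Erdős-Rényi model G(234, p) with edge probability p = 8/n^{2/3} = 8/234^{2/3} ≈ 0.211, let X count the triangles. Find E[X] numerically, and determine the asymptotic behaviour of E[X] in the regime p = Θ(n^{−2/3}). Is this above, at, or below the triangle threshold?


Number of potential triangles: C(234, 3) = 2108184.
Each occurs with probability p³ ≈ (0.211)³ ≈ 9.35057e-03.
By linearity: E[X] = C(234, 3)·p³ ≈ 2108184 · 9.35057e-03 ≈ 19712.729.
Since α = 2/3 < 1, p = c/n^{2/3} ≫ 1/n is above the triangle threshold p ~ 1/n. Asymptotically E[X] ~ (c³/6)·n^{3(1−α)} = (8³/6)·n^{1} → ∞; triangles are abundant w.h.p.

E[X] ≈ 19712.729; in regime p = Θ(1/n^{2/3}) E[X] diverges (above the triangle threshold p ~ 1/n).


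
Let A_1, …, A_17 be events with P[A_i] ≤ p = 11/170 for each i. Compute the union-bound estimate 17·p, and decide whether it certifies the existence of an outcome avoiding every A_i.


Union bound: P[∪_{i=1}^{17} A_i] ≤ Σ_i P[A_i] ≤ 17·p = 17·(11/170) = 11/10.
Numerically: 11/10 ≈ 1.1000000.
Is 11/10 < 1? NO.
Since the bound 11/10 is ≥ 1, the union bound is uninformative here; it does NOT by itself certify existence.

17·p = 11/10 ≈ 1.1000000; existence NOT certified by the union bound.


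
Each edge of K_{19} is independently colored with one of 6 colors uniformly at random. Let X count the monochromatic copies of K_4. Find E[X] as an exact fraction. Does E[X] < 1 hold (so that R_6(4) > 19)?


E[X] = C(19, 4) · 6^{1 − 6} = 3876 · 6^{−5} = 3876/7776.
As a reduced fraction: E[X] = 323/648 ≈ 0.498457.
Is E[X] < 1? YES.
Since E[X] < 1, there exists a 6-coloring of K_{19} with no monochromatic K_4; hence R_6(4) > 19.

E[X] = 323/648 ≈ 0.498457; E[X] < 1, so R_6(4) > 19.


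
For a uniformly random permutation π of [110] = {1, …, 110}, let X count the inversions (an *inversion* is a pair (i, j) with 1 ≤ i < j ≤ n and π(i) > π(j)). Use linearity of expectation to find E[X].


Write X = Σ X_I over the C(110, 2) = 5995 pairs i < j, with X_I the indicator of one inversion.
There are 5995 indicators.
For each fixed pair i < j, the values π(i) and π(j) are two distinct elements of {1, …, 110} in uniformly random order; by symmetry P[π(i) > π(j)] = 1/2.
By linearity: E[X] = 5995 · (1/2) = C(110, 2) · (1/2) = 5995/2 = 5995/2 ≈ 2997.500.

E[X] = 5995/2 = 2997.500.


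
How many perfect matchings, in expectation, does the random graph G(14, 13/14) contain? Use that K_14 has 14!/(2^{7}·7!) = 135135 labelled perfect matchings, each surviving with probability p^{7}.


K_14 has 14!/(2^{7}·7!) = 135135 labelled perfect matchings.
For each such perfect matching H, let X_H = 1 if all 7 edges of H are present in G. Then P[X_H = 1] = p^{7} = (13/14)^{7} = 62748517/105413504.
By linearity of expectation: E[X] = Σ_H E[X_H] = 135135 · p^{7} = 135135 · 62748517/105413504 = 1211360120685/15059072.
Numerically: E[X] ≈ 80440.6.

E[X] = 135135 · (13/14)^{7} = 1211360120685/15059072 ≈ 80440.6.


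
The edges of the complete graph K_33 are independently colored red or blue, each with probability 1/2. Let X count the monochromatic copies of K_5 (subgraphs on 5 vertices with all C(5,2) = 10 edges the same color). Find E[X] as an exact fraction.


Let X = Σ_S X_S over the C(33, 5) = 237336 subsets S of size 5, where X_S = 1 if the K_5 on S is monochromatic.
For a fixed S, the K_5 on S has C(5, 2) = 10 edges. P[all 10 edges red] = (1/2)^10, and likewise for blue, so P[monochromatic] = 2·(1/2)^10 = 2^{1 − 10} = 1/512.
Summing: E[X] = C(33, 5) · 2^{1 − 10} = 237336 · 1/512 = 29667/64.
Numerically: E[X] ≈ 463.5469.

E[X] = C(33,5)·2^(1−C(5,2)) = 29667/64 ≈ 463.5469.


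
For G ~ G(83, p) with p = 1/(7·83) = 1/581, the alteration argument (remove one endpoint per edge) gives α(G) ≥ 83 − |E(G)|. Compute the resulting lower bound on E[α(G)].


E[|E(G)|] = C(83, 2)·p = 3403 · (1/581) = 41/7.
E[α(G)] ≥ n − E[|E(G)|] = 83 − 41/7 = 540/7.
Numerically: ≈ 77.14286.
(This is only a lower bound; the true E[α(G)] may be larger.)

E[α(G)] ≥ 540/7 ≈ 77.14286.


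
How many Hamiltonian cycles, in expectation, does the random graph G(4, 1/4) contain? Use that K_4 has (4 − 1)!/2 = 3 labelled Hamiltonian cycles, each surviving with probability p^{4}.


K_4 has (4 − 1)!/2 = 3 labelled Hamiltonian cycles.
For each such Hamiltonian cycle H, let X_H = 1 if all 4 edges of H are present in G. Then P[X_H = 1] = p^{4} = (1/4)^{4} = 1/256.
By linearity: E[X] = Σ_H E[X_H] = 3 · p^{4} = 3 · 1/256 = 3/256.
Numerically: E[X] ≈ 0.0117.

E[X] = 3 · (1/4)^{4} = 3/256 ≈ 0.0117.


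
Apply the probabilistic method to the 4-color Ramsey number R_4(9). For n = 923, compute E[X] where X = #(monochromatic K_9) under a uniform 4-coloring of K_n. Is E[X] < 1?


E[X] = C(923, 9) · 4^{1 − 36} = 1288430932418687114265 · 4^{−35} = 1288430932418687114265/1180591620717411303424.
As a reduced fraction: E[X] = 1288430932418687114265/1180591620717411303424 ≈ 1.0913.
Is E[X] < 1? NO.
Since E[X] ≥ 1, the first-moment bound is inconclusive at n = 923; it does NOT by itself certify R_4(9) > 923.

E[X] = 1288430932418687114265/1180591620717411303424 ≈ 1.0913; E[X] ≥ 1; first-moment method inconclusive here.


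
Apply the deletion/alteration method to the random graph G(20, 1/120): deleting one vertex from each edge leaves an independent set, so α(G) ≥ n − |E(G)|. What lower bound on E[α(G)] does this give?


E[|E(G)|] = C(20, 2)·p = 190 · (1/120) = 19/12.
E[α(G)] ≥ n − E[|E(G)|] = 20 − 19/12 = 221/12.
Numerically: ≈ 18.41667.
(This is only a lower bound; the true E[α(G)] may be larger.)

E[α(G)] ≥ 221/12 ≈ 18.41667.


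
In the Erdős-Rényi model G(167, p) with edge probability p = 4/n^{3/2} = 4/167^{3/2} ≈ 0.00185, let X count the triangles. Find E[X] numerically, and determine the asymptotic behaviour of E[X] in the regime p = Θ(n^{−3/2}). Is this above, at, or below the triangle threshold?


Number of potential triangles: C(167, 3) = 762355.
Each occurs with probability p³ ≈ (0.00185)³ ≈ 6.36731e-09.
By linearity: E[X] = C(167, 3)·p³ ≈ 762355 · 6.36731e-09 ≈ 0.005.
Since α = 3/2 > 1, p = c/n^{3/2} = o(1/n) is below the triangle threshold p ~ 1/n. Asymptotically E[X] ~ (c³/6)·n^{3(1−α)} = (4³/6)·n^{-1.5} → 0, so by Markov's inequality G has no triangles w.h.p.

E[X] ≈ 0.005; in regime p = Θ(1/n^{3/2}) E[X] tends to 0 (below the triangle threshold p ~ 1/n).


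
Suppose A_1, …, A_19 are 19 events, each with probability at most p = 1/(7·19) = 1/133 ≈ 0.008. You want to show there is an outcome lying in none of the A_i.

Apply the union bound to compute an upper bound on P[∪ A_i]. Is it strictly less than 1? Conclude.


Union bound: P[∪_{i=1}^{19} A_i] ≤ Σ_i P[A_i] ≤ 19·p = 19·(1/133) = 1/7.
Numerically: 1/7 ≈ 0.143.
Is 1/7 < 1? YES.
Since P[∪ A_i] ≤ 1/7 < 1, the complement has P[∩ A_i^c] ≥ 1 − 1/7 = 6/7 > 0, so some outcome avoids every A_i.

19·p = 1/7 ≈ 0.143; existence CERTIFIED by the union bound.


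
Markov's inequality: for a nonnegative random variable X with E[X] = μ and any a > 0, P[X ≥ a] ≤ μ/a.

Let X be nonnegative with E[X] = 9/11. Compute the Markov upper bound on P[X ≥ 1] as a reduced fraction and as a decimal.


μ = E[X] = 9/11, a = 1.
Markov: P[X ≥ 1] ≤ μ/a = (9/11)/1 = 9/11.
Numerically: ≈ 0.818182.
(Since a = 1 > μ = 0.818182, the bound 9/11 is < 1 and informative.)

P[X ≥ 1] ≤ 9/11 ≈ 0.818182.


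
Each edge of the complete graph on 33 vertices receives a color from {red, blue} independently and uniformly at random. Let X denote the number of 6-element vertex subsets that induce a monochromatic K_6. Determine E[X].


Let X = Σ_S X_S over the C(33, 6) = 1107568 subsets S of size 6, where X_S = 1 if the K_6 on S is monochromatic.
For a fixed S, the K_6 on S has C(6, 2) = 15 edges. P[all 15 edges red] = (1/2)^15, and likewise for blue, so P[monochromatic] = 2·(1/2)^15 = 2^{1 − 15} = 1/16384.
By linearity of expectation: E[X] = C(33, 6) · 2^{1 − 15} = 1107568 · 1/16384 = 69223/1024.
Numerically: E[X] ≈ 67.60059.

E[X] = C(33,6)·2^(1−C(6,2)) = 69223/1024 ≈ 67.60059.


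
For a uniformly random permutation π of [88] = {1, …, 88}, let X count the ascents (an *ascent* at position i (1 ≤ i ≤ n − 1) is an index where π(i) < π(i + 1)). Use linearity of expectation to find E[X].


Write X = Σ X_I over i = 1, …, 87, with X_I the indicator of one ascent.
There are 87 indicators.
For each fixed i, the pair (π(i), π(i+1)) is a uniformly random ordered pair of distinct values from {1, …, 88}; by symmetry P[π(i) < π(i+1)] = 1/2.
By linearity: E[X] = 87 · (1/2) = (88 − 1) · (1/2) = 87/2 ≈ 43.500.

E[X] = 87/2 = 43.500.


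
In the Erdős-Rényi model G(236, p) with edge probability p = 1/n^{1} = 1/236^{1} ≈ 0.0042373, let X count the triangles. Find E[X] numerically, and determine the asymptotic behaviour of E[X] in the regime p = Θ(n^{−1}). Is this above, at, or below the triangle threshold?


Number of potential triangles: C(236, 3) = 2162940.
Each occurs with probability p³ ≈ (0.0042373)³ ≈ 7.6078859e-08.
By linearity: E[X] = C(236, 3)·p³ ≈ 2162940 · 7.6078859e-08 ≈ 0.16455.
Here α = 1, so p = 1/n is exactly at the triangle threshold p ~ 1/n. Asymptotically E[X] → c³/6 = 1³/6 = 1/6 ≈ 0.16667, a bounded constant. In this regime the triangle count is asymptotically Poisson(c³/6).

E[X] ≈ 0.16455; in regime p = Θ(1/n^{1}) E[X] stays bounded (at the triangle threshold p ~ 1/n).


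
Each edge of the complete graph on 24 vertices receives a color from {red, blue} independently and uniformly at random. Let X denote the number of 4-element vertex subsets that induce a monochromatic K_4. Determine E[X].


Let X = Σ_S X_S over the C(24, 4) = 10626 subsets S of size 4, where X_S = 1 if the K_4 on S is monochromatic.
For a fixed S, the K_4 on S has C(4, 2) = 6 edges. P[all 6 edges red] = (1/2)^6, and likewise for blue, so P[monochromatic] = 2·(1/2)^6 = 2^{1 − 6} = 1/32.
Summing: E[X] = C(24, 4) · 2^{1 − 6} = 10626 · 1/32 = 5313/16.
Numerically: E[X] ≈ 332.062500.

E[X] = C(24,4)·2^(1−C(4,2)) = 5313/16 ≈ 332.062500.


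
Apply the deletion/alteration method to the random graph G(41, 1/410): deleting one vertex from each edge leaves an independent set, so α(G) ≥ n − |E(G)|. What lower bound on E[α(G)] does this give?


E[|E(G)|] = C(41, 2)·p = 820 · (1/410) = 2.
E[α(G)] ≥ n − E[|E(G)|] = 41 − 2 = 39.
Numerically: ≈ 39.0000.
(This is only a lower bound; the true E[α(G)] may be larger.)

E[α(G)] ≥ 39 ≈ 39.0000.


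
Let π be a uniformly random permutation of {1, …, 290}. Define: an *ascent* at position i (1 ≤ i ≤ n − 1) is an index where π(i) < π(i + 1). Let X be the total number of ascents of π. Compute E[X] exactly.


Write X = Σ X_I over i = 1, …, 289, with X_I the indicator of one ascent.
There are 289 indicators.
For each fixed i, the pair (π(i), π(i+1)) is a uniformly random ordered pair of distinct values from {1, …, 290}; by symmetry P[π(i) < π(i+1)] = 1/2.
By linearity: E[X] = 289 · (1/2) = (290 − 1) · (1/2) = 289/2 ≈ 144.500000.

E[X] = 289/2 = 144.500000.


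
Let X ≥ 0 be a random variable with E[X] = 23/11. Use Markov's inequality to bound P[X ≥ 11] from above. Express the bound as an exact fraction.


μ = E[X] = 23/11, a = 11.
Markov: P[X ≥ 11] ≤ μ/a = (23/11)/11 = 23/121.
Numerically: ≈ 0.1901.
(Since a = 11 > μ = 2.0909, the bound 23/121 is < 1 and informative.)

P[X ≥ 11] ≤ 23/121 ≈ 0.1901.


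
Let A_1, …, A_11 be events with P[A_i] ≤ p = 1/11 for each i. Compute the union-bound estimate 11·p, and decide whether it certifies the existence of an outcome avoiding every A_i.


Union bound: P[∪_{i=1}^{11} A_i] ≤ Σ_i P[A_i] ≤ 11·p = 11·(1/11) = 1.
Numerically: 1 ≈ 1.00000.
Is 1 < 1? NO.
Since the bound 1 is ≥ 1, the union bound is uninformative here; it does NOT by itself certify existence.

11·p = 1 ≈ 1.00000; existence NOT certified by the union bound.


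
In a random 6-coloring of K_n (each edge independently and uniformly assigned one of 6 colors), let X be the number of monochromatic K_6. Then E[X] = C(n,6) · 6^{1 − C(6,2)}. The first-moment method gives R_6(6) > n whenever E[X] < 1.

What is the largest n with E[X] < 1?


We need C(n, 6) · 6^{1 − 15} < 1, i.e. C(n, 6) < 6^{15 − 1} = 78364164096.
Check values of n near the boundary:
  n = 192: C(192, 6) = 64300886496; 64300886496 < 78364164096? YES
  n = 193: C(193, 6) = 66364016544; 66364016544 < 78364164096? YES
  n = 194: C(194, 6) = 68482017072; 68482017072 < 78364164096? YES
  n = 195: C(195, 6) = 70656049360; 70656049360 < 78364164096? YES
  n = 196: C(196, 6) = 72887293024; 72887293024 < 78364164096? YES
  n = 197: C(197, 6) = 75176946208; 75176946208 < 78364164096? YES
  n = 198: C(198, 6) = 77526225777; 77526225777 < 78364164096? YES
  n = 199: C(199, 6) = 79936367511; 79936367511 < 78364164096? NO
  n = 200: C(200, 6) = 82408626300; 82408626300 < 78364164096? NO
The largest n with C(n, 6) < 78364164096 is n = 198 (where E[X] = 25842075259/26121388032 ≈ 0.989). Hence R_6(6) > 198, i.e. R_6(6) ≥ 199.

Largest n = 198; hence R_6(6) > 198.


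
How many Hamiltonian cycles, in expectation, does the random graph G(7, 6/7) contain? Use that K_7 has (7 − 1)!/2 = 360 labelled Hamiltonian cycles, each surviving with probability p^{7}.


K_7 has (7 − 1)!/2 = 360 labelled Hamiltonian cycles.
For each such Hamiltonian cycle H, let X_H = 1 if all 7 edges of H are present in G. Then P[X_H = 1] = p^{7} = (6/7)^{7} = 279936/823543.
By linearity: E[X] = Σ_H E[X_H] = 360 · p^{7} = 360 · 279936/823543 = 100776960/823543.
Numerically: E[X] ≈ 122.37.

E[X] = 360 · (6/7)^{7} = 100776960/823543 ≈ 122.37.


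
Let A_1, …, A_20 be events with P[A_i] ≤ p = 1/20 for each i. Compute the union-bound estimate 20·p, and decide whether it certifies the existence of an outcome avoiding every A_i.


Union bound: P[∪_{i=1}^{20} A_i] ≤ Σ_i P[A_i] ≤ 20·p = 20·(1/20) = 1.
Numerically: 1 ≈ 1.0000000.
Is 1 < 1? NO.
Since the bound 1 is ≥ 1, the union bound is uninformative here; it does NOT by itself certify existence.

20·p = 1 ≈ 1.0000000; existence NOT certified by the union bound.


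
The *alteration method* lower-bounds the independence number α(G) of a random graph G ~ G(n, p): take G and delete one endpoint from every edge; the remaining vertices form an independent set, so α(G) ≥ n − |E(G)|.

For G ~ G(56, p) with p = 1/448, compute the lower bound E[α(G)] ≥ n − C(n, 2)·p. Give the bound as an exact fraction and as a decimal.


E[|E(G)|] = C(56, 2)·p = 1540 · (1/448) = 55/16.
E[α(G)] ≥ n − E[|E(G)|] = 56 − 55/16 = 841/16.
Numerically: ≈ 52.5625.
(This is only a lower bound; the true E[α(G)] may be larger.)

E[α(G)] ≥ 841/16 ≈ 52.5625.


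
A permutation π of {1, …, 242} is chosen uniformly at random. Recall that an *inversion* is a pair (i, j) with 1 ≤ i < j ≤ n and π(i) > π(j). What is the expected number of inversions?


Write X = Σ X_I over the C(242, 2) = 29161 pairs i < j, with X_I the indicator of one inversion.
There are 29161 indicators.
For each fixed pair i < j, the values π(i) and π(j) are two distinct elements of {1, …, 242} in uniformly random order; by symmetry P[π(i) > π(j)] = 1/2.
By linearity: E[X] = 29161 · (1/2) = C(242, 2) · (1/2) = 29161/2 = 29161/2 ≈ 14580.500.

E[X] = 29161/2 = 14580.500.


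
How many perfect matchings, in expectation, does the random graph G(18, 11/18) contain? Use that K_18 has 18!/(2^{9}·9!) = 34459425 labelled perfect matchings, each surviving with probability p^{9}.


K_18 has 18!/(2^{9}·9!) = 34459425 labelled perfect matchings.
For each such perfect matching H, let X_H = 1 if all 9 edges of H are present in G. Then P[X_H = 1] = p^{9} = (11/18)^{9} = 2357947691/198359290368.
By linearity: E[X] = Σ_H E[X_H] = 34459425 · p^{9} = 34459425 · 2357947691/198359290368 = 1003129896443675/2448880128.
Numerically: E[X] ≈ 4.0963e+05.

E[X] = 34459425 · (11/18)^{9} = 1003129896443675/2448880128 ≈ 4.0963e+05.


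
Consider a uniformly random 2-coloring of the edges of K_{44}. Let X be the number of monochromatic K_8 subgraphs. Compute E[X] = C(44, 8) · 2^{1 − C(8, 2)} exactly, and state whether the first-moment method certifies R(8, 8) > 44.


E[X] = C(44, 8) · 2^{1 − 28} = 177232627 · 2^{−27} = 177232627/134217728.
As a reduced fraction: E[X] = 177232627/134217728 ≈ 1.32049.
Is E[X] < 1? NO.
Since E[X] ≥ 1, the first-moment bound is inconclusive at n = 44; it does NOT by itself certify R(8, 8) > 44.

E[X] = 177232627/134217728 ≈ 1.32049; E[X] ≥ 1; first-moment method inconclusive here.


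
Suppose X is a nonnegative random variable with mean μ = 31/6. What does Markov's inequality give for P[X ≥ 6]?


μ = E[X] = 31/6, a = 6.
Markov: P[X ≥ 6] ≤ μ/a = (31/6)/6 = 31/36.
Numerically: ≈ 0.861.
(Since a = 6 > μ = 5.167, the bound 31/36 is < 1 and informative.)

P[X ≥ 6] ≤ 31/36 ≈ 0.861.


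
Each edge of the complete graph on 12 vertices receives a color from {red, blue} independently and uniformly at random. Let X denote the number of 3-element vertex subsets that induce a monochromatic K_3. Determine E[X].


Let X = Σ_S X_S over the C(12, 3) = 220 subsets S of size 3, where X_S = 1 if the K_3 on S is monochromatic.
For a fixed S, the K_3 on S has C(3, 2) = 3 edges. P[all 3 edges red] = (1/2)^3, and likewise for blue, so P[monochromatic] = 2·(1/2)^3 = 2^{1 − 3} = 1/4.
By linearity of expectation: E[X] = C(12, 3) · 2^{1 − 3} = 220 · 1/4 = 55.
Numerically: E[X] ≈ 55.0000.

E[X] = C(12,3)·2^(1−C(3,2)) = 55 ≈ 55.0000.


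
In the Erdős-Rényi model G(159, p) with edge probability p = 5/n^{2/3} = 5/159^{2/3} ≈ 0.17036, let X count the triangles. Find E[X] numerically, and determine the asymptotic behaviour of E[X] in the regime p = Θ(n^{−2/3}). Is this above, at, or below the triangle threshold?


Number of potential triangles: C(159, 3) = 657359.
Each occurs with probability p³ ≈ (0.17036)³ ≈ 4.9444247e-03.
By linearity: E[X] = C(159, 3)·p³ ≈ 657359 · 4.9444247e-03 ≈ 3250.26205.
Since α = 2/3 < 1, p = c/n^{2/3} ≫ 1/n is above the triangle threshold p ~ 1/n. Asymptotically E[X] ~ (c³/6)·n^{3(1−α)} = (5³/6)·n^{1} → ∞; triangles are abundant w.h.p.

E[X] ≈ 3250.26205; in regime p = Θ(1/n^{2/3}) E[X] diverges (above the triangle threshold p ~ 1/n).


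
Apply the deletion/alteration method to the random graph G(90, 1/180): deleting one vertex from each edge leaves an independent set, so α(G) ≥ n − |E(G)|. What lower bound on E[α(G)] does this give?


E[|E(G)|] = C(90, 2)·p = 4005 · (1/180) = 89/4.
E[α(G)] ≥ n − E[|E(G)|] = 90 − 89/4 = 271/4.
Numerically: ≈ 67.7500.
(This is only a lower bound; the true E[α(G)] may be larger.)

E[α(G)] ≥ 271/4 ≈ 67.7500.


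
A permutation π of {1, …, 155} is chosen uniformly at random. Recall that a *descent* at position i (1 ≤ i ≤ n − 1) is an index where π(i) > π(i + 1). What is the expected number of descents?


Write X = Σ X_I over i = 1, …, 154, with X_I the indicator of one descent.
There are 154 indicators.
For each fixed i, the pair (π(i), π(i+1)) is a uniformly random ordered pair of distinct values from {1, …, 155}; by symmetry P[π(i) > π(i+1)] = 1/2.
By linearity: E[X] = 154 · (1/2) = (155 − 1) · (1/2) = 77 ≈ 77.0000.

E[X] = 77 = 77.0000.


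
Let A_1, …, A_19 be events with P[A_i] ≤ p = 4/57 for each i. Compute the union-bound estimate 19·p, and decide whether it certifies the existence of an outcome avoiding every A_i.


Union bound: P[∪_{i=1}^{19} A_i] ≤ Σ_i P[A_i] ≤ 19·p = 19·(4/57) = 4/3.
Numerically: 4/3 ≈ 1.33333.
Is 4/3 < 1? NO.
Since the bound 4/3 is ≥ 1, the union bound is uninformative here; it does NOT by itself certify existence.

19·p = 4/3 ≈ 1.33333; existence NOT certified by the union bound.


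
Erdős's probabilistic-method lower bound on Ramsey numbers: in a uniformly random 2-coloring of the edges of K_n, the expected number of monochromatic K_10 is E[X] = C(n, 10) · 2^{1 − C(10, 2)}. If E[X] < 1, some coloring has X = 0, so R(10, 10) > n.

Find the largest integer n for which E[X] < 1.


We need C(n, 10) · 2^{1 − 45} < 1, i.e. C(n, 10) < 2^{45 − 1} = 17592186044416.
Check values of n near the boundary:
  n = 96: C(96, 10) = 11279926456656; 11279926456656 < 17592186044416? YES
  n = 97: C(97, 10) = 12576469727536; 12576469727536 < 17592186044416? YES
  n = 98: C(98, 10) = 14005614014756; 14005614014756 < 17592186044416? YES
  n = 99: C(99, 10) = 15579278510796; 15579278510796 < 17592186044416? YES
  n = 100: C(100, 10) = 17310309456440; 17310309456440 < 17592186044416? YES
  n = 101: C(101, 10) = 19212541264840; 19212541264840 < 17592186044416? NO
  n = 102: C(102, 10) = 21300860967540; 21300860967540 < 17592186044416? NO
  n = 103: C(103, 10) = 23591276125340; 23591276125340 < 17592186044416? NO
The largest n with C(n, 10) < 17592186044416 is n = 100 (where E[X] = 2163788682055/2199023255552 ≈ 0.98398). Hence R(10, 10) > 100, i.e. R(10, 10) ≥ 101.

Largest n = 100; hence R(10, 10) > 100.


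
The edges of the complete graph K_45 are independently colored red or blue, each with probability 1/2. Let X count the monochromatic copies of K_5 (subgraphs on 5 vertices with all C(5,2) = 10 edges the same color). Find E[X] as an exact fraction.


Let X = Σ_S X_S over the C(45, 5) = 1221759 subsets S of size 5, where X_S = 1 if the K_5 on S is monochromatic.
For a fixed S, the K_5 on S has C(5, 2) = 10 edges. P[all 10 edges red] = (1/2)^10, and likewise for blue, so P[monochromatic] = 2·(1/2)^10 = 2^{1 − 10} = 1/512.
By linearity of expectation: E[X] = C(45, 5) · 2^{1 − 10} = 1221759 · 1/512 = 1221759/512.
Numerically: E[X] ≈ 2386.248.

E[X] = C(45,5)·2^(1−C(5,2)) = 1221759/512 ≈ 2386.248.


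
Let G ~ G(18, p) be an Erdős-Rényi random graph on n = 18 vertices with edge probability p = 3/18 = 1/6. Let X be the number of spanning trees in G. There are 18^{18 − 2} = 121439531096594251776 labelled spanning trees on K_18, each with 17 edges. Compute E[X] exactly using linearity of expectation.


K_18 has 18^{18 − 2} = 121439531096594251776 labelled spanning trees.
For each such spanning tree H, let X_H = 1 if all 17 edges of H are present in G. Then P[X_H = 1] = p^{17} = (1/6)^{17} = 1/16926659444736.
By linearity of expectation: E[X] = Σ_H E[X_H] = 121439531096594251776 · p^{17} = 121439531096594251776 · 1/16926659444736 = 14348907/2.
Numerically: E[X] ≈ 7.174e+06.

E[X] = 121439531096594251776 · (1/6)^{17} = 14348907/2 ≈ 7.174e+06.


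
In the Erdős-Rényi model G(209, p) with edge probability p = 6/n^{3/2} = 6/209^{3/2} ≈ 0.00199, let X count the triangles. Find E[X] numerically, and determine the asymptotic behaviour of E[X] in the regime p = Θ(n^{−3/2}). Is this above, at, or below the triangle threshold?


Number of potential triangles: C(209, 3) = 1499784.
Each occurs with probability p³ ≈ (0.00199)³ ≈ 7.83061e-09.
By linearity: E[X] = C(209, 3)·p³ ≈ 1499784 · 7.83061e-09 ≈ 0.012.
Since α = 3/2 > 1, p = c/n^{3/2} = o(1/n) is below the triangle threshold p ~ 1/n. Asymptotically E[X] ~ (c³/6)·n^{3(1−α)} = (6³/6)·n^{-1.5} → 0, so by Markov's inequality G has no triangles w.h.p.

E[X] ≈ 0.012; in regime p = Θ(1/n^{3/2}) E[X] tends to 0 (below the triangle threshold p ~ 1/n).


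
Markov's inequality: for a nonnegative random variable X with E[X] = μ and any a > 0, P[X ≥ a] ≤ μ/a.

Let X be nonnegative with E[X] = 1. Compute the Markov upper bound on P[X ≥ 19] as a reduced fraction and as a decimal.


μ = E[X] = 1, a = 19.
Markov: P[X ≥ 19] ≤ μ/a = (1)/19 = 1/19.
Numerically: ≈ 0.05263.
(Since a = 19 > μ = 1.00000, the bound 1/19 is < 1 and informative.)

P[X ≥ 19] ≤ 1/19 ≈ 0.05263.


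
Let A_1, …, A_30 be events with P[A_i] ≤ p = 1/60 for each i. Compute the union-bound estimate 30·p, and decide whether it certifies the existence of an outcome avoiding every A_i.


Union bound: P[∪_{i=1}^{30} A_i] ≤ Σ_i P[A_i] ≤ 30·p = 30·(1/60) = 1/2.
Numerically: 1/2 ≈ 0.50000.
Is 1/2 < 1? YES.
Since P[∪ A_i] ≤ 1/2 < 1, the complement has P[∩ A_i^c] ≥ 1 − 1/2 = 1/2 > 0, so some outcome avoids every A_i.

30·p = 1/2 ≈ 0.50000; existence CERTIFIED by the union bound.
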